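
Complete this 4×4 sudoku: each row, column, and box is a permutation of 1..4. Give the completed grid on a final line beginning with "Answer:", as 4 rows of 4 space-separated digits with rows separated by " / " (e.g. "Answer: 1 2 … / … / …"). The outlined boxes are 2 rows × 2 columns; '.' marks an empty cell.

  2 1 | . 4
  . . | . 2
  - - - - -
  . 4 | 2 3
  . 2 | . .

Step 1. [r4c1∈{1,3}] in row 4, 3 fits only at r4c1. So r4c1=3.
Step 2. [r2c3∈{1,3}] row 2 places 1 nowhere but r2c3, so r2c3=1.
Step 3. [r2c1∈{4}] nothing but 4 survives at r2c1. So r2c1=4.
Step 4. [r4c3∈{4}] only 4 remains possible at r4c3. So r4c3=4.
Step 5. [r2c2∈{3}] r2c2's peers cover all but 3 ⇒ r2c2=3.
Step 6. [r1c3∈{3}] r1c3 has the single candidate 3 ⇒ r1c3=3.
Step 7. [r3c1∈{1}] r3c1 has the single candidate 1 ⇒ r3c1=1.
Step 8. [r4c4∈{1}] r4c4 has the single candidate 1 ⇒ r4c4=1.

Answer: 2 1 3 4 / 4 3 1 2 / 1 4 2 3 / 3 2 4 1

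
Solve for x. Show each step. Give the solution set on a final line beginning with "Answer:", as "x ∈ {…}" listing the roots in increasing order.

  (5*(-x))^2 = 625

Step 1. [(5*(-x))^2 = 625] 625 ≥ 0, LHS is (·)² — take ±√ ⇒ sqrt: 5*(-x) = 25 or -25.
Step 2. [5*(-x) = 25 or -25] 5 out front; divide by 5. So div: -x = 5 or -5.
Step 3. [-x = 5 or -5] leading − — multiply by −1 ⇒ neg: x = -5 or 5.

Answer: x ∈ {-5, 5}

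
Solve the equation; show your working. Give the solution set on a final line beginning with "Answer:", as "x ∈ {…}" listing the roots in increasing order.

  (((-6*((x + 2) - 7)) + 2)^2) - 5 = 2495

Step 1. [(((-6*((x + 2) - 7)) + 2)^2) - 5 = 2495] add 5: x sits inside (… - 5) ⇒ sub: ((-6*((x + 2) - 7)) + 2)^2 = 2500.
Step 2. [((-6*((x + 2) - 7)) + 2)^2 = 2500] √ both sides: 2500 ≥ 0 gives two branches. So sqrt: (-6*((x + 2) - 7)) + 2 = 50 or -50.
Step 3. [(-6*((x + 2) - 7)) + 2 = 50 or -50] peel the +2: subtract 2 from each side, so sub: -6*((x + 2) - 7) = 48 or -52.
Step 4. [-6*((x + 2) - 7) = 48 or -52] leading coefficient -6: divide by -6 ⇒ div: (x + 2) - 7 = -8 or 26/3.
Step 5. [(x + 2) - 7 = -8 or 26/3] -7 is outermost — add 7 both sides. So sub: x + 2 = -1 or 47/3.
Step 6. [x + 2 = -1 or 47/3] the outer +2 inverts by subtracting 2 ⇒ sub: x = -3 or 41/3.

Answer: x ∈ {-3, 41/3}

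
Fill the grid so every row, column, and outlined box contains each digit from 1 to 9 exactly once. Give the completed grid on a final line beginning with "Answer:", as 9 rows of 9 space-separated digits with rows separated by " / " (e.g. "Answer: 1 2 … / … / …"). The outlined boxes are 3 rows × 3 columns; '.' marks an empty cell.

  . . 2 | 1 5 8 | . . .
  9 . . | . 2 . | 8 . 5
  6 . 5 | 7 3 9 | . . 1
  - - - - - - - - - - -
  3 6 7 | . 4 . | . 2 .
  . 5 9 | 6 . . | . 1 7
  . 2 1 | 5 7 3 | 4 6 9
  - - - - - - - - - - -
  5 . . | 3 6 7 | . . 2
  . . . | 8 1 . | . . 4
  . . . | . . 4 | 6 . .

Step 1. [r9c8∈{3,5,7,8,9}] row 9 places 5 nowhere but r9c8. So r9c8=5.
Step 2. [r9c1∈{1,2,7,8}] r9c1 is the only open cell in col 1 admitting 1 ⇒ r9c1=1.
Step 3. [r9c2∈{3,7,8,9}] across row 9, 7 lands solely at r9c2, so r9c2=7.
Step 4. [r2c8∈{3,4,7}] in row 2, 7 fits only at r2c8 ⇒ r2c8=7.
Step 5. [r7c8∈{8,9}] r7c8 is the only open cell in col 8 admitting 8, so r7c8=8.
Step 6. [r9c9∈{3}] nothing but 3 survives at r9c9 ⇒ r9c9=3.
Step 7. [r8c8∈{9}] only 9 remains possible at r8c8. So r8c8=9.
Step 8. [r1c8∈{3,4}] r1c8 is the only open cell in col 8 admitting 3, so r1c8=3.
Step 9. [r1c2∈{4}] r1c2 has the single candidate 4, so r1c2=4.
Step 10. [r9c4∈{2,9}] across row 9, 2 lands solely at r9c4. So r9c4=2.
Step 11. [r8c2∈{3}] r8c2 has the single candidate 3, so r8c2=3.
Step 12. [r5c5∈{8}] r5c5 has the single candidate 8, so r5c5=8.
Step 13. [r8c6∈{5}] only 5 remains possible at r8c6. So r8c6=5.
Step 14. [r9c3∈{8}] r9c3 is down to just 8, so r9c3=8.
Step 15. [r3c7∈{2}] r3c7's peers cover all but 2. So r3c7=2.
Step 16. [r6c1∈{8}] r6c1's peers cover all but 8, so r6c1=8.
Step 17. [r7c7∈{1}] r7c7's peers cover all but 1. So r7c7=1.
Step 18. [r1c9∈{6}] only 6 remains possible at r1c9. So r1c9=6.
Step 19. [r1c7∈{9}] r1c7 is down to just 9. So r1c7=9.
Step 20. [r2c2∈{1}] r2c2 has the single candidate 1, so r2c2=1.
Step 21. [r3c8∈{4}] only 4 remains possible at r3c8. So r3c8=4.
Step 22. [r5c6∈{2}] r5c6 is down to just 2 ⇒ r5c6=2.
Step 23. [r2c4∈{4}] r2c4 is down to just 4, so r2c4=4.
Step 24. [r4c7∈{5}] only 5 remains possible at r4c7. So r4c7=5.
Step 25. [r7c3∈{4}] r7c3 is down to just 4, so r7c3=4.
Step 26. [r3c2∈{8}] r3c2 is down to just 8 ⇒ r3c2=8.
Step 27. [r4c6∈{1}] r4c6's peers cover all but 1 ⇒ r4c6=1.
Step 28. [r4c9∈{8}] only 8 remains possible at r4c9. So r4c9=8.
Step 29. [r9c5∈{9}] r9c5 has the single candidate 9. So r9c5=9.
Step 30. [r5c7∈{3}] r5c7 is down to just 3 ⇒ r5c7=3.
Step 31. [r8c1∈{2}] r8c1's peers cover all but 2 ⇒ r8c1=2.
Step 32. [r1c1∈{7}] nothing but 7 survives at r1c1 ⇒ r1c1=7.
Step 33. [r8c7∈{7}] nothing but 7 survives at r8c7, so r8c7=7.
Step 34. [r2c3∈{3}] nothing but 3 survives at r2c3 ⇒ r2c3=3.
Step 35. [r5c1∈{4}] nothing but 4 survives at r5c1. So r5c1=4.
Step 36. [r8c3∈{6}] r8c3's peers cover all but 6. So r8c3=6.
Step 37. [r2c6∈{6}] only 6 remains possible at r2c6, so r2c6=6.
Step 38. [r4c4∈{9}] nothing but 9 survives at r4c4. So r4c4=9.
Step 39. [r7c2∈{9}] nothing but 9 survives at r7c2, so r7c2=9.

Answer: 7 4 2 1 5 8 9 3 6 / 9 1 3 4 2 6 8 7 5 / 6 8 5 7 3 9 2 4 1 / 3 6 7 9 4 1 5 2 8 / 4 5 9 6 8 2 3 1 7 / 8 2 1 5 7 3 4 6 9 / 5 9 4 3 6 7 1 8 2 / 2 3 6 8 1 5 7 9 4 / 1 7 8 2 9 4 6 5 3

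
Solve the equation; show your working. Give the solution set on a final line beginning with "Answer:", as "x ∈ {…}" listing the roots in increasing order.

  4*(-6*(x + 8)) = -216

Step 1. [4*(-6*(x + 8)) = -216] 4 out front; divide by 4 ⇒ div: -6*(x + 8) = -54.
Step 2. [-6*(x + 8) = -54] divide by the outer -6 ⇒ div: x + 8 = 9.
Step 3. [x + 8 = 9] peel the +8: subtract 8 from each side ⇒ sub: x = 1.

Answer: x ∈ {1}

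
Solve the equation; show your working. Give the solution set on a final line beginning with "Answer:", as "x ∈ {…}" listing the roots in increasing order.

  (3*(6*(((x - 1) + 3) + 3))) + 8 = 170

Step 1. [(3*(6*(((x - 1) + 3) + 3))) + 8 = 170] subtract 8: x sits inside (… + 8), so sub: 3*(6*(((x - 1) + 3) + 3)) = 162.
Step 2. [3*(6*(((x - 1) + 3) + 3)) = 162] 3 out front; divide by 3 ⇒ div: 6*(((x - 1) + 3) + 3) = 54.
Step 3. [6*(((x - 1) + 3) + 3) = 54] divide by the outer 6, so div: ((x - 1) + 3) + 3 = 9.
Step 4. [((x - 1) + 3) + 3 = 9] 3 comes off first (subtract 3). So sub: (x - 1) + 3 = 6.
Step 5. [(x - 1) + 3 = 6] the outer +3 inverts by subtracting 3, so sub: x - 1 = 3.
Step 6. [x - 1 = 3] add 1: x sits inside (… - 1) ⇒ sub: x = 4.

Answer: x ∈ {4}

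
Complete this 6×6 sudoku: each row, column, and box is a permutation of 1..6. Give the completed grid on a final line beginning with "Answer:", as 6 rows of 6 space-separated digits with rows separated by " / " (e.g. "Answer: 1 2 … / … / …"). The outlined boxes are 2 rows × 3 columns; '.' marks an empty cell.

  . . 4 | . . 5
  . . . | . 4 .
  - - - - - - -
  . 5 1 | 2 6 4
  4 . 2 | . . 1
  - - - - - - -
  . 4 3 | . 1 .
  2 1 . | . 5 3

Step 1. [r5c4∈{6}] r5c4 has the single candidate 6, so r5c4=6.
Step 2. [r2c6∈{2,6}] col 6 places 6 nowhere but r2c6, so r2c6=6.
Step 3. [r3c1∈{3}] r3c1 is down to just 3. So r3c1=3.
Step 4. [r1c1∈{1,6}] col 1 places 6 nowhere but r1c1 ⇒ r1c1=6.
Step 5. [r2c1∈{1,5}] 1 has one home in col 1: r2c1. So r2c1=1.
Step 6. [r2c4∈{3}] r2c4's peers cover all but 3, so r2c4=3.
Step 7. [r2c2∈{2}] only 2 remains possible at r2c2 ⇒ r2c2=2.
Step 8. [r1c2∈{3}] only 3 remains possible at r1c2 ⇒ r1c2=3.
Step 9. [r6c4∈{4}] only 4 remains possible at r6c4, so r6c4=4.
Step 10. [r5c1∈{5}] r5c1's peers cover all but 5 ⇒ r5c1=5.
Step 11. [r1c4∈{1}] nothing but 1 survives at r1c4 ⇒ r1c4=1.
Step 12. [r4c2∈{6}] r4c2 is down to just 6. So r4c2=6.
Step 13. [r2c3∈{5}] nothing but 5 survives at r2c3, so r2c3=5.
Step 14. [r4c4∈{5}] r4c4 is down to just 5, so r4c4=5.
Step 15. [r1c5∈{2}] r1c5 is down to just 2, so r1c5=2.
Step 16. [r6c3∈{6}] r6c3 has the single candidate 6, so r6c3=6.
Step 17. [r5c6∈{2}] nothing but 2 survives at r5c6. So r5c6=2.
Step 18. [r4c5∈{3}] only 3 remains possible at r4c5, so r4c5=3.

Answer: 6 3 4 1 2 5 / 1 2 5 3 4 6 / 3 5 1 2 6 4 / 4 6 2 5 3 1 / 5 4 3 6 1 2 / 2 1 6 4 5 3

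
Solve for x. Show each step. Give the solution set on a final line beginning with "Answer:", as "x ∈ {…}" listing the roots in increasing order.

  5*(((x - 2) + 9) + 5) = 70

Step 1. [5*(((x - 2) + 9) + 5) = 70] 5·(inner) — divide through by 5 ⇒ div: ((x - 2) + 9) + 5 = 14.
Step 2. [((x - 2) + 9) + 5 = 14] peel the +5: subtract 5 from each side ⇒ sub: (x - 2) + 9 = 9.
Step 3. [(x - 2) + 9 = 9] +9 is outermost — subtract 9 both sides, so sub: x - 2 = 0.
Step 4. [x - 2 = 0] 2 comes off first (add 2), so sub: x = 2.

Answer: x ∈ {2}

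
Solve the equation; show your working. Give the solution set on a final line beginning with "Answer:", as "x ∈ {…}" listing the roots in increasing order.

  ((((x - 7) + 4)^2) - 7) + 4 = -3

Step 1. [((((x - 7) + 4)^2) - 7) + 4 = -3] 4 comes off first (subtract 4) ⇒ sub: (((x - 7) + 4)^2) - 7 = -7.
Step 2. [(((x - 7) + 4)^2) - 7 = -7] the outer -7 inverts by adding 7, so sub: ((x - 7) + 4)^2 = 0.
Step 3. [((x - 7) + 4)^2 = 0] LHS squared, RHS 0 ≥ 0: apply √ (±), so sqrt: (x - 7) + 4 = 0.
Step 4. [(x - 7) + 4 = 0] +4 is outermost — subtract 4 both sides. So sub: x - 7 = -4.
Step 5. [x - 7 = -4] -7 is outermost — add 7 both sides. So sub: x = 3.

Answer: x ∈ {3}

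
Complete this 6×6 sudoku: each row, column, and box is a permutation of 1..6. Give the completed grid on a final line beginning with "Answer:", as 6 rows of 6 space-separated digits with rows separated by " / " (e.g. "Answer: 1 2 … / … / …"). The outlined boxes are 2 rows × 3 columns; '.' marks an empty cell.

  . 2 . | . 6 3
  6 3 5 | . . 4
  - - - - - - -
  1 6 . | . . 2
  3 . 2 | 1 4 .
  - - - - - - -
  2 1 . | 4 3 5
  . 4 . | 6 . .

Step 1. [r6c5∈{1,2}] r6c5 is the only open cell in row 6 admitting 2. So r6c5=2.
Step 2. [r3c3∈{4}] r3c3 is down to just 4. So r3c3=4.
Step 3. [r3c4∈{3,5}] across row 3, 3 lands solely at r3c4. So r3c4=3.
Step 4. [r2c4∈{2}] r2c4's peers cover all but 2 ⇒ r2c4=2.
Step 5. [r4c6∈{6}] only 6 remains possible at r4c6, so r4c6=6.
Step 6. [r6c1∈{5}] r6c1 has the single candidate 5 ⇒ r6c1=5.
Step 7. [r6c3∈{3}] r6c3 has the single candidate 3. So r6c3=3.
Step 8. [r1c4∈{5}] only 5 remains possible at r1c4. So r1c4=5.
Step 9. [r5c3∈{6}] r5c3's peers cover all but 6. So r5c3=6.
Step 10. [r1c3∈{1}] r1c3's peers cover all but 1 ⇒ r1c3=1.
Step 11. [r3c5∈{5}] r3c5's peers cover all but 5 ⇒ r3c5=5.
Step 12. [r2c5∈{1}] r2c5's peers cover all but 1. So r2c5=1.
Step 13. [r1c1∈{4}] nothing but 4 survives at r1c1, so r1c1=4.
Step 14. [r4c2∈{5}] r4c2 has the single candidate 5. So r4c2=5.
Step 15. [r6c6∈{1}] nothing but 1 survives at r6c6 ⇒ r6c6=1.

Answer: 4 2 1 5 6 3 / 6 3 5 2 1 4 / 1 6 4 3 5 2 / 3 5 2 1 4 6 / 2 1 6 4 3 5 / 5 4 3 6 2 1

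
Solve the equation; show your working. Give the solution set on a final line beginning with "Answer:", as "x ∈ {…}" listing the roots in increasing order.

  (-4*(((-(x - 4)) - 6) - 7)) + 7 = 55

Step 1. [(-4*(((-(x - 4)) - 6) - 7)) + 7 = 55] the outer +7 inverts by subtracting 7, so sub: -4*(((-(x - 4)) - 6) - 7) = 48.
Step 2. [-4*(((-(x - 4)) - 6) - 7) = 48] divide by the outer -4 ⇒ div: ((-(x - 4)) - 6) - 7 = -12.
Step 3. [((-(x - 4)) - 6) - 7 = -12] 7 comes off first (add 7) ⇒ sub: (-(x - 4)) - 6 = -5.
Step 4. [(-(x - 4)) - 6 = -5] -6 is outermost — add 6 both sides, so sub: -(x - 4) = 1.
Step 5. [-(x - 4) = 1] flip signs both sides, so neg: x - 4 = -1.
Step 6. [x - 4 = -1] peel the -4: add 4 from each side. So sub: x = 3.

Answer: x ∈ {3}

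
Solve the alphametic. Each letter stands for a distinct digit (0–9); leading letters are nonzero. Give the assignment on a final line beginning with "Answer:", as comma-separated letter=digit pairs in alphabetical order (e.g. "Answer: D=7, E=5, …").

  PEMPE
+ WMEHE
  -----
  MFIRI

Step 1. [col 1: E + E ≡ I (mod 10)] several values work for E in column 1 (E + E ≡ I (mod 10), carry-in 0); try E=4. So E=4.
Step 2. [col 1: E + E ≡ I (mod 10)] column 1: given E=4, carry-in 0, and digits 4 already taken and all letters distinct, E+E≡I (mod 10) forces I=8 ⇒ I=8.
Step 3. [col 2: P + H ≡ R (mod 10)] no forcing yet in column 2 (carry-in 0); P=1 is free and consistent — try it, so P=1.
Step 4. [col 2: P + H ≡ R (mod 10)] R=0 is one option consistent with column 2 (P + H ≡ R (mod 10), carry-in 0) — take it ⇒ R=0.
Step 5. [col 2: P + H ≡ R (mod 10)] column 2: given P=1, R=0, carry-in 0, and digits 0,1,4,8 already taken and all letters distinct, P+H≡R (mod 10) forces H=9 ⇒ H=9.
Step 6. [col 3: M + E ≡ I (mod 10)] from column 3 (E=4, I=8, carry-in 1, digits 0,1,4,8,9 already taken and all letters distinct): M must equal 3 ⇒ M=3.
Step 7. [col 4: E + M ≡ F (mod 10)] from column 4 (E=4, M=3, carry-in 0, digits 0,1,3,4,8,9 already taken and all letters distinct): F must equal 7, so F=7.
Step 8. [col 5: P + W ≡ M (mod 10)] column 5 reads P+W+carry(0)=M with P=1, M=3; with digits 0,1,3,4,7,8,9 already taken and all letters distinct, the only value for W is 2, so W=2.

Answer: E=4, F=7, H=9, I=8, M=3, P=1, R=0, W=2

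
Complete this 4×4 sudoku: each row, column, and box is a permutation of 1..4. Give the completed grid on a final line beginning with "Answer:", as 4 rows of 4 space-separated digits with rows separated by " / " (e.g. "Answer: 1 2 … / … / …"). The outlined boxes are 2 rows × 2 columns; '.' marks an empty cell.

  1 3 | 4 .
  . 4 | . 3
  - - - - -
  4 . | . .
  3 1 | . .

Step 1. [r4c3∈{2}] only 2 remains possible at r4c3. So r4c3=2.
Step 2. [r3c3∈{1,3}] 3 has one home in row 3: r3c3, so r3c3=3.
Step 3. [r3c4∈{1}] r3c4 is down to just 1. So r3c4=1.
Step 4. [r2c1∈{2}] r2c1 is down to just 2. So r2c1=2.
Step 5. [r1c4∈{2}] r1c4 is down to just 2 ⇒ r1c4=2.
Step 6. [r3c2∈{2}] r3c2 is down to just 2. So r3c2=2.
Step 7. [r2c3∈{1}] r2c3's peers cover all but 1. So r2c3=1.
Step 8. [r4c4∈{4}] only 4 remains possible at r4c4 ⇒ r4c4=4.

Answer: 1 3 4 2 / 2 4 1 3 / 4 2 3 1 / 3 1 2 4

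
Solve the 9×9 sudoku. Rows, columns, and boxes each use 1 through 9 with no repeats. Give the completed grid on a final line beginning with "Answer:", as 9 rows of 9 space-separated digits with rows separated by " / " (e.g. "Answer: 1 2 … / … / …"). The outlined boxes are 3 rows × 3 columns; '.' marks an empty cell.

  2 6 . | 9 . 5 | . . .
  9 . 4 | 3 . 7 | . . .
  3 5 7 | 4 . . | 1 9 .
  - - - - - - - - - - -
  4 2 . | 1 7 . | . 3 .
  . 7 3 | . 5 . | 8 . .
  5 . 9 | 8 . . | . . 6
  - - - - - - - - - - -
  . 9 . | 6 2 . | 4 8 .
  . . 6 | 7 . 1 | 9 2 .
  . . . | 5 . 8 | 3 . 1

Step 1. [r2c7∈{2,5,6}] r2c7 is the only open cell in col 7 admitting 6, so r2c7=6.
Step 2. [r2c9∈{2,5,8}] row 2 places 2 nowhere but r2c9. So r2c9=2.
Step 3. [r8c2∈{3,4,8}] col 2 places 3 nowhere but r8c2, so r8c2=3.
Step 4. [r4c6∈{6,9}] r4c6 is the only open cell in row 4 admitting 6. So r4c6=6.
Step 5. [r5c6∈{2,4,9}] r5c6 is the only open cell in col 6 admitting 9. So r5c6=9.
Step 6. [r6c6∈{2,3,4}] col 6 places 4 nowhere but r6c6 ⇒ r6c6=4.
Step 7. [r2c2∈{1,8}] col 2 places 8 nowhere but r2c2 ⇒ r2c2=8.
Step 8. [r1c9∈{3,4,7,8}] in row 1, 3 fits only at r1c9, so r1c9=3.
Step 9. [r7c9∈{5,7}] 7 has one home in col 9: r7c9 ⇒ r7c9=7.
Step 10. [r1c5∈{1,8}] row 1 places 8 nowhere but r1c5 ⇒ r1c5=8.
Step 11. [r6c2∈{1}] nothing but 1 survives at r6c2. So r6c2=1.
Step 12. [r1c7∈{7}] r1c7 is down to just 7 ⇒ r1c7=7.
Step 13. [r8c5∈{4}] nothing but 4 survives at r8c5 ⇒ r8c5=4.
Step 14. [r4c9∈{5,9}] in row 4, 9 fits only at r4c9, so r4c9=9.
Step 15. [r5c8∈{1,4}] row 5 places 1 nowhere but r5c8, so r5c8=1.
Step 16. [r7c3∈{1,5}] in row 7, 5 fits only at r7c3 ⇒ r7c3=5.
Step 17. [r9c8∈{6}] r9c8 is down to just 6 ⇒ r9c8=6.
Step 18. [r8c9∈{5}] only 5 remains possible at r8c9. So r8c9=5.
Step 19. [r6c8∈{7}] r6c8 is down to just 7 ⇒ r6c8=7.
Step 20. [r2c5∈{1}] r2c5's peers cover all but 1 ⇒ r2c5=1.
Step 21. [r5c9∈{4}] r5c9 is down to just 4. So r5c9=4.
Step 22. [r7c1∈{1}] only 1 remains possible at r7c1, so r7c1=1.
Step 23. [r5c4∈{2}] nothing but 2 survives at r5c4, so r5c4=2.
Step 24. [r9c2∈{4}] r9c2 has the single candidate 4, so r9c2=4.
Step 25. [r9c3∈{2}] r9c3's peers cover all but 2, so r9c3=2.
Step 26. [r8c1∈{8}] r8c1 is down to just 8 ⇒ r8c1=8.
Step 27. [r7c6∈{3}] nothing but 3 survives at r7c6. So r7c6=3.
Step 28. [r5c1∈{6}] nothing but 6 survives at r5c1. So r5c1=6.
Step 29. [r3c5∈{6}] r3c5 has the single candidate 6 ⇒ r3c5=6.
Step 30. [r6c7∈{2}] r6c7 has the single candidate 2 ⇒ r6c7=2.
Step 31. [r4c3∈{8}] r4c3's peers cover all but 8. So r4c3=8.
Step 32. [r1c3∈{1}] r1c3 is down to just 1. So r1c3=1.
Step 33. [r1c8∈{4}] nothing but 4 survives at r1c8. So r1c8=4.
Step 34. [r3c6∈{2}] only 2 remains possible at r3c6. So r3c6=2.
Step 35. [r3c9∈{8}] r3c9 is down to just 8 ⇒ r3c9=8.
Step 36. [r2c8∈{5}] r2c8 is down to just 5. So r2c8=5.
Step 37. [r6c5∈{3}] r6c5's peers cover all but 3, so r6c5=3.
Step 38. [r9c1∈{7}] r9c1's peers cover all but 7, so r9c1=7.
Step 39. [r9c5∈{9}] only 9 remains possible at r9c5 ⇒ r9c5=9.
Step 40. [r4c7∈{5}] r4c7's peers cover all but 5 ⇒ r4c7=5.

Answer: 2 6 1 9 8 5 7 4 3 / 9 8 4 3 1 7 6 5 2 / 3 5 7 4 6 2 1 9 8 / 4 2 8 1 7 6 5 3 9 / 6 7 3 2 5 9 8 1 4 / 5 1 9 8 3 4 2 7 6 / 1 9 5 6 2 3 4 8 7 / 8 3 6 7 4 1 9 2 5 / 7 4 2 5 9 8 3 6 1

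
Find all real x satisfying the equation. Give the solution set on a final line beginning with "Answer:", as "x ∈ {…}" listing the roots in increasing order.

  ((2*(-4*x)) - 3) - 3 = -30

Step 1. [((2*(-4*x)) - 3) - 3 = -30] peel the -3: add 3 from each side ⇒ sub: (2*(-4*x)) - 3 = -27.
Step 2. [(2*(-4*x)) - 3 = -27] peel the -3: add 3 from each side, so sub: 2*(-4*x) = -24.
Step 3. [2*(-4*x) = -24] LHS = 2·(…); ÷2 both sides ⇒ div: -4*x = -12.
Step 4. [-4*x = -12] leading coefficient -4: divide by -4, so div: x = 3.

Answer: x ∈ {3}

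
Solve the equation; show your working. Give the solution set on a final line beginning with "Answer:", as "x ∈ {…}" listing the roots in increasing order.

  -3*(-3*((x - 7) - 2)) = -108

Step 1. [-3*(-3*((x - 7) - 2)) = -108] leading coefficient -3: divide by -3, so div: -3*((x - 7) - 2) = 36.
Step 2. [-3*((x - 7) - 2) = 36] -3·(inner) — divide through by -3, so div: (x - 7) - 2 = -12.
Step 3. [(x - 7) - 2 = -12] add 2: x sits inside (… - 2). So sub: x - 7 = -10.
Step 4. [x - 7 = -10] peel the -7: add 7 from each side ⇒ sub: x = -3.

Answer: x ∈ {-3}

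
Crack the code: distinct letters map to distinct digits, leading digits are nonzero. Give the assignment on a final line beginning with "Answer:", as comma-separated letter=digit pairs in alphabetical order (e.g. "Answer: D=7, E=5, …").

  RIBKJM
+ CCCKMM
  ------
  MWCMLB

Step 1. [col 1: M + M ≡ B (mod 10)] several values work for M in column 1 (M + M ≡ B (mod 10), carry-in 0); try M=5. So M=5.
Step 2. [col 1: M + M ≡ B (mod 10)] in column 1 we have M+M≡B with carry-in 0; given M=5 and digits 5 already taken and all letters distinct, that pins B to 0. So B=0.
Step 3. [col 2: J + M ≡ L (mod 10)] several values work for J in column 2 (J + M ≡ L (mod 10), carry-in 1); try J=7. So J=7.
Step 4. [col 2: J + M ≡ L (mod 10)] in column 2 we have J+M≡L with carry-in 1; given J=7, M=5 and digits 0,5,7 already taken and all letters distinct, that pins L to 3, so L=3.
Step 5. [col 3: K + K ≡ M (mod 10)] column 3 reads K+K+carry(1)=M with M=5; with digits 0,3,5,7 already taken and all letters distinct, the only value for K is 2, so K=2.
Step 6. [col 4: B + C ≡ C (mod 10)] no forcing yet in column 4 (carry-in 0); C=1 is free and consistent — try it, so C=1.
Step 7. [col 5: I + C ≡ W (mod 10)] column 5 reads I+C+carry(0)=W with C=1; with digits 0,1,2,3,5,7 already taken and all letters distinct, the only value for W is 9. So W=9.
Step 8. [col 5: I + C ≡ W (mod 10)] column 5 reads I+C+carry(0)=W with C=1, W=9; with digits 0,1,2,3,5,7,9 already taken and all letters distinct, the only value for I is 8 ⇒ I=8.
Step 9. [col 6: R + C ≡ M (mod 10)] column 6 reads R+C+carry(0)=M with C=1, M=5; with digits 0,1,2,3,5,7,8,9 already taken and all letters distinct, the only value for R is 4. So R=4.

Answer: B=0, C=1, I=8, J=7, K=2, L=3, M=5, R=4, W=9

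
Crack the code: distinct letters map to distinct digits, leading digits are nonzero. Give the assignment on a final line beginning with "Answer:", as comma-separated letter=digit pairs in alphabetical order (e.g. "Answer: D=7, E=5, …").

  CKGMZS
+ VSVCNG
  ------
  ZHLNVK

Step 1. [col 1: S + G ≡ K (mod 10)] several values work for G in column 1 (S + G ≡ K (mod 10), carry-in 0); try G=3. So G=3.
Step 2. [col 1: S + G ≡ K (mod 10)] several values work for K in column 1 (S + G ≡ K (mod 10), carry-in 0); try K=4 ⇒ K=4.
Step 3. [col 1: S + G ≡ K (mod 10)] in column 1 we have S+G≡K with carry-in 0; given G=3, K=4 and digits 3,4 already taken and all letters distinct, that pins S to 1 ⇒ S=1.
Step 4. [col 2: Z + N ≡ V (mod 10)] V=7 is one option consistent with column 2 (Z + N ≡ V (mod 10), carry-in 0) — take it ⇒ V=7.
Step 5. [col 2: Z + N ≡ V (mod 10)] column 2 (Z + N ≡ V (mod 10), carry-in 0) doesn't pin Z yet; pick Z=9 and continue ⇒ Z=9.
Step 6. [col 2: Z + N ≡ V (mod 10)] from column 2 (Z=9, V=7, carry-in 0, digits 1,3,4,7,9 already taken and all letters distinct): N must equal 8. So N=8.
Step 7. [col 3: M + C ≡ N (mod 10)] column 3 (M + C ≡ N (mod 10), carry-in 1) doesn't pin M yet; pick M=5 and continue. So M=5.
Step 8. [col 3: M + C ≡ N (mod 10)] column 3: given M=5, N=8, carry-in 1, and digits 1,3,4,5,7,8,9 already taken and all letters distinct, M+C≡N (mod 10) forces C=2. So C=2.
Step 9. [col 4: G + V ≡ L (mod 10)] in column 4 we have G+V≡L with carry-in 0; given G=3, V=7 and digits 1,2,3,4,5,7,8,9 already taken and all letters distinct, that pins L to 0. So L=0.
Step 10. [col 5: K + S ≡ H (mod 10)] column 5: given K=4, S=1, carry-in 1, and digits 0,1,2,3,4,5,7,8,9 already taken and all letters distinct, K+S≡H (mod 10) forces H=6. So H=6.

Answer: C=2, G=3, H=6, K=4, L=0, M=5, N=8, S=1, V=7, Z=9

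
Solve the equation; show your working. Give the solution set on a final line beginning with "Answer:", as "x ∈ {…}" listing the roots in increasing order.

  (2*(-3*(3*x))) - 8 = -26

Step 1. [(2*(-3*(3*x))) - 8 = -26] 2 | LHS and 2 | -26: pull 2 out. So factor: (-3*(3*x)) - 4 = -13.
Step 2. [(-3*(3*x)) - 4 = -13] peel the -4: add 4 from each side, so sub: -3*(3*x) = -9.
Step 3. [-3*(3*x) = -9] leading coefficient -3: divide by -3, so div: 3*x = 3.
Step 4. [3*x = 3] leading coefficient 3: divide by 3. So div: x = 1.

Answer: x ∈ {1}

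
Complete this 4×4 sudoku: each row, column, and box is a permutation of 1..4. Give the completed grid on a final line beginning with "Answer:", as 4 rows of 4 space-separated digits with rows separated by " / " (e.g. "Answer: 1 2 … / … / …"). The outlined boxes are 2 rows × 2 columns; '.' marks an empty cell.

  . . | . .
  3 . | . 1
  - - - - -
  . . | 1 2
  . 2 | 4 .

Step 1. [r1c1∈{1,2,4}] r1c1 is the only open cell in col 1 admitting 2, so r1c1=2.
Step 2. [r1c4∈{3,4}] 4 has one home in col 4: r1c4. So r1c4=4.
Step 3. [r3c2∈{3,4}] row 3 places 3 nowhere but r3c2, so r3c2=3.
Step 4. [r2c3∈{2}] r2c3 is down to just 2. So r2c3=2.
Step 5. [r1c3∈{3}] r1c3 is down to just 3 ⇒ r1c3=3.
Step 6. [r1c2∈{1}] only 1 remains possible at r1c2, so r1c2=1.
Step 7. [r2c2∈{4}] nothing but 4 survives at r2c2, so r2c2=4.
Step 8. [r4c1∈{1}] r4c1 has the single candidate 1. So r4c1=1.
Step 9. [r4c4∈{3}] only 3 remains possible at r4c4 ⇒ r4c4=3.
Step 10. [r3c1∈{4}] r3c1 is down to just 4. So r3c1=4.

Answer: 2 1 3 4 / 3 4 2 1 / 4 3 1 2 / 1 2 4 3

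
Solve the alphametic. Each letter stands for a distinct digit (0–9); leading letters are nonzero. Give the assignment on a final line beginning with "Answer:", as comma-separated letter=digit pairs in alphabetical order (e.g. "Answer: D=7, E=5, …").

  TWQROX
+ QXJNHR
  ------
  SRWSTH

Step 1. [col 1: X + R ≡ H (mod 10)] several values work for H in column 1 (X + R ≡ H (mod 10), carry-in 0); try H=0. So H=0.
Step 2. [col 1: X + R ≡ H (mod 10)] no forcing yet in column 1 (carry-in 0); X=1 is free and consistent — try it ⇒ X=1.
Step 3. [col 1: X + R ≡ H (mod 10)] in column 1 we have X+R≡H with carry-in 0; given X=1, H=0 and digits 0,1 already taken and all letters distinct, that pins R to 9 ⇒ R=9.
Step 4. [col 2: O + H ≡ T (mod 10)] several values work for T in column 2 (O + H ≡ T (mod 10), carry-in 1); try T=4, so T=4.
Step 5. [col 2: O + H ≡ T (mod 10)] column 2 reads O+H+carry(1)=T with H=0, T=4; with digits 0,1,4,9 already taken and all letters distinct, the only value for O is 3 ⇒ O=3.
Step 6. [col 3: R + N ≡ S (mod 10)] several values work for S in column 3 (R + N ≡ S (mod 10), carry-in 0); try S=6, so S=6.
Step 7. [col 3: R + N ≡ S (mod 10)] in column 3 we have R+N≡S with carry-in 0; given R=9, S=6 and digits 0,1,3,4,6,9 already taken and all letters distinct, that pins N to 7 ⇒ N=7.
Step 8. [col 4: Q + J ≡ W (mod 10)] column 4: given nothing yet, carry-in 1, and digits 0,1,3,4,6,7,9 already taken and all letters distinct, Q+J≡W (mod 10) forces W=8, so W=8.
Step 9. [col 4: Q + J ≡ W (mod 10)] J=5 is one option consistent with column 4 (Q + J ≡ W (mod 10), carry-in 1) — take it, so J=5.
Step 10. [col 4: Q + J ≡ W (mod 10)] from column 4 (J=5, W=8, carry-in 1, digits 0,1,3,4,5,6,7,8,9 already taken and all letters distinct): Q must equal 2, so Q=2.

Answer: H=0, J=5, N=7, O=3, Q=2, R=9, S=6, T=4, W=8, X=1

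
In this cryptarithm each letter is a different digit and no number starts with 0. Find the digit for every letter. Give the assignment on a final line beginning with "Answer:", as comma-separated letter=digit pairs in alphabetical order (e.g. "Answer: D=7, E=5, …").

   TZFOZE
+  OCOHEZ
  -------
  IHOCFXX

Step 1. [col 1: E + Z ≡ X (mod 10)] Z=6 is one option consistent with column 1 (E + Z ≡ X (mod 10), carry-in 0) — take it, so Z=6.
Step 2. [I] adding two 6-digit numbers gives at most 6+1 digits, and here it does — I is that final carry and must be 1, so I=1.
Step 3. [col 1: E + Z ≡ X (mod 10)] column 1 (E + Z ≡ X (mod 10), carry-in 0) doesn't pin E yet; pick E=3 and continue ⇒ E=3.
Step 4. [col 1: E + Z ≡ X (mod 10)] column 1 reads E+Z+carry(0)=X with E=3, Z=6; with digits 1,3,6 already taken and all letters distinct, the only value for X is 9, so X=9.
Step 5. [col 3: O + H ≡ F (mod 10)] no forcing yet in column 3 (carry-in 0); H=5 is free and consistent — try it. So H=5.
Step 6. [col 3: O + H ≡ F (mod 10)] column 3 (O + H ≡ F (mod 10), carry-in 0) doesn't pin F yet; pick F=2 and continue, so F=2.
Step 7. [col 3: O + H ≡ F (mod 10)] from column 3 (H=5, F=2, carry-in 0, digits 1,2,3,5,6,9 already taken and all letters distinct): O must equal 7. So O=7.
Step 8. [col 4: F + O ≡ C (mod 10)] in column 4 we have F+O≡C with carry-in 1; given F=2, O=7 and digits 1,2,3,5,6,7,9 already taken and all letters distinct, that pins C to 0 ⇒ C=0.
Step 9. [col 6: T + O ≡ H (mod 10)] from column 6 (O=7, H=5, carry-in 0, digits 0,1,2,3,5,6,7,9 already taken and all letters distinct): T must equal 8. So T=8.

Answer: C=0, E=3, F=2, H=5, I=1, O=7, T=8, X=9, Z=6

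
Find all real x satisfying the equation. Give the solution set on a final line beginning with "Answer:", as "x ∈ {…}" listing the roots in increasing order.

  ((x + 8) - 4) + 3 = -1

Step 1. [((x + 8) - 4) + 3 = -1] subtract 3: x sits inside (… + 3), so sub: (x + 8) - 4 = -4.
Step 2. [(x + 8) - 4 = -4] 4 comes off first (add 4) ⇒ sub: x + 8 = 0.
Step 3. [x + 8 = 0] the outer +8 inverts by subtracting 8. So sub: x = -8.

Answer: x ∈ {-8}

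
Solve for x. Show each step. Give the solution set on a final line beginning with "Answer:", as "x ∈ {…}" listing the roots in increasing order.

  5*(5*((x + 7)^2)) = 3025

Step 1. [5*(5*((x + 7)^2)) = 3025] 5·(inner) — divide through by 5. So div: 5*((x + 7)^2) = 605.
Step 2. [5*((x + 7)^2) = 605] 5 out front; divide by 5. So div: (x + 7)^2 = 121.
Step 3. [(x + 7)^2 = 121] √ both sides: 121 ≥ 0 gives two branches. So sqrt: x + 7 = 11 or -11.
Step 4. [x + 7 = 11 or -11] peel the +7: subtract 7 from each side ⇒ sub: x = 4 or -18.

Answer: x ∈ {-18, 4}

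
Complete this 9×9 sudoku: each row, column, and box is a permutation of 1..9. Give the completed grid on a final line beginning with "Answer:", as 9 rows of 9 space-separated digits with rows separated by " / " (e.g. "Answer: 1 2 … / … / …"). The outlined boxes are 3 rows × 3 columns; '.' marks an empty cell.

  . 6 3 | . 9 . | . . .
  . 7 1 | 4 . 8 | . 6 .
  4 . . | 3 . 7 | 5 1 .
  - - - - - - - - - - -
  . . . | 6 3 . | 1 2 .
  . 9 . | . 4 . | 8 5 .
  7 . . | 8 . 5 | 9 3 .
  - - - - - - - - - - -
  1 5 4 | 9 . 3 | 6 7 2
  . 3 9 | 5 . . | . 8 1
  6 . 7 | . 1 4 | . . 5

Step 1. [r6c5∈{2}] r6c5 has the single candidate 2, so r6c5=2.
Step 2. [r8c1∈{2}] only 2 remains possible at r8c1, so r8c1=2.
Step 3. [r1c1∈{5,8}] across row 1, 5 lands solely at r1c1, so r1c1=5.
Step 4. [r1c9∈{4,7,8}] 8 has one home in row 1: r1c9 ⇒ r1c9=8.
Step 5. [r1c6∈{1,2}] across col 6, 2 lands solely at r1c6 ⇒ r1c6=2.
Step 6. [r9c2∈{8}] only 8 remains possible at r9c2 ⇒ r9c2=8.
Step 7. [r6c3∈{6}] r6c3 is down to just 6. So r6c3=6.
Step 8. [r5c4∈{1,7}] r5c4 is the only open cell in col 4 admitting 7. So r5c4=7.
Step 9. [r3c3∈{2,8}] in row 3, 8 fits only at r3c3, so r3c3=8.
Step 10. [r4c2∈{4}] nothing but 4 survives at r4c2 ⇒ r4c2=4.
Step 11. [r2c9∈{3,9}] in col 9, 3 fits only at r2c9, so r2c9=3.
Step 12. [r8c6∈{6}] r8c6 has the single candidate 6 ⇒ r8c6=6.
Step 13. [r1c7∈{4,7}] 7 has one home in row 1: r1c7 ⇒ r1c7=7.
Step 14. [r4c1∈{8}] r4c1 has the single candidate 8 ⇒ r4c1=8.
Step 15. [r6c9∈{4}] nothing but 4 survives at r6c9 ⇒ r6c9=4.
Step 16. [r1c8∈{4}] r1c8 has the single candidate 4 ⇒ r1c8=4.
Step 17. [r3c5∈{6}] only 6 remains possible at r3c5 ⇒ r3c5=6.
Step 18. [r5c1∈{3}] r5c1 has the single candidate 3. So r5c1=3.
Step 19. [r2c7∈{2}] r2c7's peers cover all but 2. So r2c7=2.
Step 20. [r4c3∈{5}] only 5 remains possible at r4c3, so r4c3=5.
Step 21. [r4c6∈{9}] r4c6 has the single candidate 9 ⇒ r4c6=9.
Step 22. [r5c9∈{6}] r5c9 is down to just 6 ⇒ r5c9=6.
Step 23. [r2c1∈{9}] r2c1 has the single candidate 9. So r2c1=9.
Step 24. [r9c4∈{2}] r9c4's peers cover all but 2. So r9c4=2.
Step 25. [r1c4∈{1}] r1c4 has the single candidate 1 ⇒ r1c4=1.
Step 26. [r8c7∈{4}] only 4 remains possible at r8c7 ⇒ r8c7=4.
Step 27. [r7c5∈{8}] r7c5's peers cover all but 8, so r7c5=8.
Step 28. [r2c5∈{5}] nothing but 5 survives at r2c5. So r2c5=5.
Step 29. [r5c6∈{1}] r5c6 is down to just 1, so r5c6=1.
Step 30. [r9c7∈{3}] only 3 remains possible at r9c7, so r9c7=3.
Step 31. [r3c2∈{2}] r3c2 is down to just 2. So r3c2=2.
Step 32. [r9c8∈{9}] r9c8's peers cover all but 9. So r9c8=9.
Step 33. [r8c5∈{7}] r8c5 has the single candidate 7, so r8c5=7.
Step 34. [r6c2∈{1}] only 1 remains possible at r6c2 ⇒ r6c2=1.
Step 35. [r4c9∈{7}] nothing but 7 survives at r4c9 ⇒ r4c9=7.
Step 36. [r3c9∈{9}] r3c9 is down to just 9 ⇒ r3c9=9.
Step 37. [r5c3∈{2}] only 2 remains possible at r5c3, so r5c3=2.

Answer: 5 6 3 1 9 2 7 4 8 / 9 7 1 4 5 8 2 6 3 / 4 2 8 3 6 7 5 1 9 / 8 4 5 6 3 9 1 2 7 / 3 9 2 7 4 1 8 5 6 / 7 1 6 8 2 5 9 3 4 / 1 5 4 9 8 3 6 7 2 / 2 3 9 5 7 6 4 8 1 / 6 8 7 2 1 4 3 9 5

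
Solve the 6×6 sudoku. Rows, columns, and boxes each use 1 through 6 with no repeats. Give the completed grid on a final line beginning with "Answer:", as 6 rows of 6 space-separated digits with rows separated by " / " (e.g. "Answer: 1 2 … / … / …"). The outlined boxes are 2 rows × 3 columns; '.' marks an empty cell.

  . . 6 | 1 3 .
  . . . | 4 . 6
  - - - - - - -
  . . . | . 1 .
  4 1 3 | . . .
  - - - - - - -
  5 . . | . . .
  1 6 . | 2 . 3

Step 1. [r1c1∈{2}] nothing but 2 survives at r1c1 ⇒ r1c1=2.
Step 2. [r1c6∈{5}] r1c6 has the single candidate 5. So r1c6=5.
Step 3. [r5c2∈{2,3,4}] 3 has one home in row 5: r5c2 ⇒ r5c2=3.
Step 4. [r3c2∈{2,5}] col 2 places 2 nowhere but r3c2, so r3c2=2.
Step 5. [r5c4∈{6}] r5c4 is down to just 6, so r5c4=6.
Step 6. [r5c5∈{4}] r5c5's peers cover all but 4, so r5c5=4.
Step 7. [r4c5∈{2,5,6}] across row 4, 6 lands solely at r4c5 ⇒ r4c5=6.
Step 8. [r3c3∈{5}] only 5 remains possible at r3c3. So r3c3=5.
Step 9. [r2c1∈{3}] r2c1 is down to just 3, so r2c1=3.
Step 10. [r3c4∈{3}] r3c4 is down to just 3, so r3c4=3.
Step 11. [r2c5∈{2}] nothing but 2 survives at r2c5, so r2c5=2.
Step 12. [r5c3∈{2}] only 2 remains possible at r5c3, so r5c3=2.
Step 13. [r3c6∈{4}] r3c6's peers cover all but 4 ⇒ r3c6=4.
Step 14. [r1c2∈{4}] only 4 remains possible at r1c2 ⇒ r1c2=4.
Step 15. [r4c6∈{2}] r4c6's peers cover all but 2, so r4c6=2.
Step 16. [r2c2∈{5}] r2c2 has the single candidate 5. So r2c2=5.
Step 17. [r6c5∈{5}] nothing but 5 survives at r6c5, so r6c5=5.
Step 18. [r6c3∈{4}] nothing but 4 survives at r6c3 ⇒ r6c3=4.
Step 19. [r4c4∈{5}] nothing but 5 survives at r4c4, so r4c4=5.
Step 20. [r5c6∈{1}] nothing but 1 survives at r5c6. So r5c6=1.
Step 21. [r3c1∈{6}] only 6 remains possible at r3c1, so r3c1=6.
Step 22. [r2c3∈{1}] r2c3's peers cover all but 1 ⇒ r2c3=1.

Answer: 2 4 6 1 3 5 / 3 5 1 4 2 6 / 6 2 5 3 1 4 / 4 1 3 5 6 2 / 5 3 2 6 4 1 / 1 6 4 2 5 3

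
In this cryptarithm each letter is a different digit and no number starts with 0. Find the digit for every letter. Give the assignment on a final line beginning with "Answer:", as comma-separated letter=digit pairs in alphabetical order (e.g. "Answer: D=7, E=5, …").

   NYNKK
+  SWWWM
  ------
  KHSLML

Step 1. [col 1: K + M ≡ L (mod 10)] M=6 is one option consistent with column 1 (K + M ≡ L (mod 10), carry-in 0) — take it ⇒ M=6.
Step 2. [col 1: K + M ≡ L (mod 10)] several values work for L in column 1 (K + M ≡ L (mod 10), carry-in 0); try L=7 ⇒ L=7.
Step 3. [col 1: K + M ≡ L (mod 10)] column 1 reads K+M+carry(0)=L with M=6, L=7; with digits 6,7 already taken and all letters distinct, the only value for K is 1, so K=1.
Step 4. [col 2: K + W ≡ M (mod 10)] column 2 reads K+W+carry(0)=M with K=1, M=6; with digits 1,6,7 already taken and all letters distinct, the only value for W is 5 ⇒ W=5.
Step 5. [col 3: N + W ≡ L (mod 10)] column 3 reads N+W+carry(0)=L with W=5, L=7; with digits 1,5,6,7 already taken and all letters distinct, the only value for N is 2, so N=2.
Step 6. [col 4: Y + W ≡ S (mod 10)] several values work for S in column 4 (Y + W ≡ S (mod 10), carry-in 0); try S=8, so S=8.
Step 7. [col 4: Y + W ≡ S (mod 10)] column 4 reads Y+W+carry(0)=S with W=5, S=8; with digits 1,2,5,6,7,8 already taken and all letters distinct, the only value for Y is 3, so Y=3.
Step 8. [col 5: N + S ≡ H (mod 10)] in column 5 we have N+S≡H with carry-in 0; given N=2, S=8 and digits 1,2,3,5,6,7,8 already taken and all letters distinct, that pins H to 0. So H=0.

Answer: H=0, K=1, L=7, M=6, N=2, S=8, W=5, Y=3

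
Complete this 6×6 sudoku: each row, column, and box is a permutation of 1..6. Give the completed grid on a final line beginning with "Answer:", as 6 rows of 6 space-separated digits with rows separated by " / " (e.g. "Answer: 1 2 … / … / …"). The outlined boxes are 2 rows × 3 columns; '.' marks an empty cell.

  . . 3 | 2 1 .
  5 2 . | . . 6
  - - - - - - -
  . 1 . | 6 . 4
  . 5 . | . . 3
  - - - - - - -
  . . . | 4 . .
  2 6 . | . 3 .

Step 1. [r6c4∈{1,5}] col 4 places 5 nowhere but r6c4 ⇒ r6c4=5.
Step 2. [r5c1∈{1,3}] across col 1, 1 lands solely at r5c1 ⇒ r5c1=1.
Step 3. [r4c5∈{2}] nothing but 2 survives at r4c5, so r4c5=2.
Step 4. [r4c3∈{4,6}] r4c3 is the only open cell in col 3 admitting 6. So r4c3=6.
Step 5. [r1c2∈{4}] r1c2's peers cover all but 4 ⇒ r1c2=4.
Step 6. [r1c6∈{5}] only 5 remains possible at r1c6, so r1c6=5.
Step 7. [r2c4∈{3}] nothing but 3 survives at r2c4. So r2c4=3.
Step 8. [r3c5∈{5}] r3c5's peers cover all but 5 ⇒ r3c5=5.
Step 9. [r2c3∈{1}] r2c3's peers cover all but 1, so r2c3=1.
Step 10. [r3c3∈{2}] r3c3 has the single candidate 2. So r3c3=2.
Step 11. [r3c1∈{3}] r3c1's peers cover all but 3. So r3c1=3.
Step 12. [r4c4∈{1}] nothing but 1 survives at r4c4. So r4c4=1.
Step 13. [r6c6∈{1}] nothing but 1 survives at r6c6 ⇒ r6c6=1.
Step 14. [r5c5∈{6}] r5c5 has the single candidate 6. So r5c5=6.
Step 15. [r2c5∈{4}] only 4 remains possible at r2c5, so r2c5=4.
Step 16. [r4c1∈{4}] nothing but 4 survives at r4c1, so r4c1=4.
Step 17. [r5c3∈{5}] only 5 remains possible at r5c3 ⇒ r5c3=5.
Step 18. [r1c1∈{6}] r1c1 is down to just 6. So r1c1=6.
Step 19. [r5c6∈{2}] only 2 remains possible at r5c6 ⇒ r5c6=2.
Step 20. [r5c2∈{3}] nothing but 3 survives at r5c2, so r5c2=3.
Step 21. [r6c3∈{4}] r6c3 has the single candidate 4, so r6c3=4.

Answer: 6 4 3 2 1 5 / 5 2 1 3 4 6 / 3 1 2 6 5 4 / 4 5 6 1 2 3 / 1 3 5 4 6 2 / 2 6 4 5 3 1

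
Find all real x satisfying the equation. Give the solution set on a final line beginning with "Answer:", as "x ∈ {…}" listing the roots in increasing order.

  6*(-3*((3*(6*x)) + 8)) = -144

Step 1. [6*(-3*((3*(6*x)) + 8)) = -144] divide by the outer 6, so div: -3*((3*(6*x)) + 8) = -24.
Step 2. [-3*((3*(6*x)) + 8) = -24] -3 out front; divide by -3 ⇒ div: (3*(6*x)) + 8 = 8.
Step 3. [(3*(6*x)) + 8 = 8] the outer +8 inverts by subtracting 8 ⇒ sub: 3*(6*x) = 0.
Step 4. [3*(6*x) = 0] 3·(inner) — divide through by 3, so div: 6*x = 0.
Step 5. [6*x = 0] divide by the outer 6, so div: x = 0.

Answer: x ∈ {0}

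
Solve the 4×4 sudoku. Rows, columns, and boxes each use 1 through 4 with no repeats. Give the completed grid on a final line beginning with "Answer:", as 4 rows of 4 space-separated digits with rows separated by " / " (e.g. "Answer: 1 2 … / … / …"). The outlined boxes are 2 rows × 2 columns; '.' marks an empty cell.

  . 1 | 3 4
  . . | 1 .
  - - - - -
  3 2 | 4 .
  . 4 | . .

Step 1. [r2c4∈{2}] r2c4's peers cover all but 2. So r2c4=2.
Step 2. [r4c1∈{1}] only 1 remains possible at r4c1. So r4c1=1.
Step 3. [r3c4∈{1}] nothing but 1 survives at r3c4, so r3c4=1.
Step 4. [r2c1∈{4}] r2c1 has the single candidate 4. So r2c1=4.
Step 5. [r4c3∈{2}] only 2 remains possible at r4c3 ⇒ r4c3=2.
Step 6. [r1c1∈{2}] r1c1's peers cover all but 2. So r1c1=2.
Step 7. [r2c2∈{3}] r2c2's peers cover all but 3. So r2c2=3.
Step 8. [r4c4∈{3}] nothing but 3 survives at r4c4. So r4c4=3.

Answer: 2 1 3 4 / 4 3 1 2 / 3 2 4 1 / 1 4 2 3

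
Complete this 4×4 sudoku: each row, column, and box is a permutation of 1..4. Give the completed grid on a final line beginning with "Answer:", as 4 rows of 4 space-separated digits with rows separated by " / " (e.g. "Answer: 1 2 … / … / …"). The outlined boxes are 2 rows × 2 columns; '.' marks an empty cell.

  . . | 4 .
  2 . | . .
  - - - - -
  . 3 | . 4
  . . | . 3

Step 1. [r1c2∈{1}] r1c2's peers cover all but 1 ⇒ r1c2=1.
Step 2. [r3c3∈{1,2}] row 3 places 2 nowhere but r3c3 ⇒ r3c3=2.
Step 3. [r4c1∈{1,4}] r4c1 is the only open cell in col 1 admitting 4 ⇒ r4c1=4.
Step 4. [r2c3∈{1,3}] across row 2, 3 lands solely at r2c3 ⇒ r2c3=3.
Step 5. [r2c4∈{1}] only 1 remains possible at r2c4, so r2c4=1.
Step 6. [r4c3∈{1}] only 1 remains possible at r4c3, so r4c3=1.
Step 7. [r2c2∈{4}] r2c2's peers cover all but 4 ⇒ r2c2=4.
Step 8. [r1c4∈{2}] r1c4 is down to just 2. So r1c4=2.
Step 9. [r3c1∈{1}] r3c1's peers cover all but 1. So r3c1=1.
Step 10. [r1c1∈{3}] only 3 remains possible at r1c1, so r1c1=3.
Step 11. [r4c2∈{2}] r4c2 has the single candidate 2 ⇒ r4c2=2.

Answer: 3 1 4 2 / 2 4 3 1 / 1 3 2 4 / 4 2 1 3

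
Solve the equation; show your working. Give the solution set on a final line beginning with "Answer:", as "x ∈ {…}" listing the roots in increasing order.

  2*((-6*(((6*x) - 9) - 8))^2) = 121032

Step 1. [2*((-6*(((6*x) - 9) - 8))^2) = 121032] divide by the outer 2. So div: (-6*(((6*x) - 9) - 8))^2 = 60516.
Step 2. [(-6*(((6*x) - 9) - 8))^2 = 60516] 60516 ≥ 0, LHS is (·)² — take ±√, so sqrt: -6*(((6*x) - 9) - 8) = 246 or -246.
Step 3. [-6*(((6*x) - 9) - 8) = 246 or -246] LHS = -6·(…); ÷-6 both sides ⇒ div: ((6*x) - 9) - 8 = -41 or 41.
Step 4. [((6*x) - 9) - 8 = -41 or 41] the outer -8 inverts by adding 8. So sub: (6*x) - 9 = -33 or 49.
Step 5. [(6*x) - 9 = -33 or 49] -9 is outermost — add 9 both sides ⇒ sub: 6*x = -24 or 58.
Step 6. [6*x = -24 or 58] leading coefficient 6: divide by 6. So div: x = -4 or 29/3.

Answer: x ∈ {-4, 29/3}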